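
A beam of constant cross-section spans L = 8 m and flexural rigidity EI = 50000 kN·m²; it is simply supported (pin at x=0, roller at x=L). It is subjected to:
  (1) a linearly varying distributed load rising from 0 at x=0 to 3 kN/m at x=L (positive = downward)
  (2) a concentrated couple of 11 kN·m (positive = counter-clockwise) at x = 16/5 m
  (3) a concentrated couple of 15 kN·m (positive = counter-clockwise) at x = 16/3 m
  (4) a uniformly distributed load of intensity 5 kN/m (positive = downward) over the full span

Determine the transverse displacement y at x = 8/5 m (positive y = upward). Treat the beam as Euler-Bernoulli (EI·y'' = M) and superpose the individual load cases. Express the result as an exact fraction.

Load 1 — triangular load w₀=3 kN/m (0→w₀ over full span):
  y_1 = -w₀x(7L⁴-10L²x²+3x⁴)/(360LEI) = -3·(8/5)·(7·8⁴-10·8²·(8/5)²+3·(8/5)⁴)/(360·8·50000) = -44032/48828125 m
Load 2 — applied couple M₀=11 kN·m at a=16/5 m (b=L-a=24/5):
  y_2 = (M₀x³/(6L)+C₁x)/EI  [x≤a] with C₁=M₀(3b²-L²)/(6L)=88/75 = (11·(8/5)³/(6·8)+(88/75)·(8/5))/50000 = 22/390625 m
Load 3 — applied couple M₀=15 kN·m at a=16/3 m (b=L-a=8/3):
  y_3 = (M₀x³/(6L)+C₁x)/EI  [x≤a] with C₁=M₀(3b²-L²)/(6L)=-40/3 = (15·(8/5)³/(6·8)+(-40/3)·(8/5))/50000 = -94/234375 m
Load 4 — uniform load w=5 kN/m over full span:
  y_4 = -wx(L³-2Lx²+x³)/(24EI) = -5·(8/5)·(8³-2·8·(8/5)²+(8/5)³)/(24·50000) = -3712/1171875 m
Superposition: y = Σ y_i = -215532/48828125 m ≈ -0.004414 m

y(8/5) = -215532/48828125 m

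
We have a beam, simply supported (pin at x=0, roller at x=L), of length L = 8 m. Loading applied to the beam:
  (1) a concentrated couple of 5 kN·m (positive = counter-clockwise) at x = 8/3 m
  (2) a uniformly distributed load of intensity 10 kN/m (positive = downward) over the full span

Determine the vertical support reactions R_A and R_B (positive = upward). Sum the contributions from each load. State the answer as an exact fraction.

Load 1 — applied couple M₀=5 kN·m at a=8/3 m (b=L-a=16/3):
  R_A = M₀/L = 5/8 kN
  R_B = -M₀/L = -5/8 kN
Load 2 — uniform load w=10 kN/m over full span:
  R_A = wL/2 = 10·8/2 = 40 kN
  R_B = wL/2 = 10·8/2 = 40 kN
Superposition: R_A = 325/8 kN, R_B = 315/8 kN

R_A = 325/8 kN, R_B = 315/8 kN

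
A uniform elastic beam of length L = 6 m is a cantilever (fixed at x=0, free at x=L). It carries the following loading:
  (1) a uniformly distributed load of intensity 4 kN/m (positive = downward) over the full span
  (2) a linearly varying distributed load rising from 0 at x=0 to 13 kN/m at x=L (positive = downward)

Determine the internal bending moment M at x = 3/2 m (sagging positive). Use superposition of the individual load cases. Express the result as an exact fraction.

M(3/2) = -4455/32 kN·m

Load 1 — uniform load w=4 kN/m over full span:
  M_1 = -w(L-x)²/2 = -4·(6-(3/2))²/2 = -81/2 kN·m
Load 2 — triangular load w₀=13 kN/m (0→w₀ over full span):
  M_2 = w₀Lx/2 - w₀L²/3 - w₀x³/(6L) = 13·6·(3/2)/2 - 13·6²/3 - 13·(3/2)³/(6·6) = -3159/32 kN·m
Superposition: M = Σ M_i = -4455/32 kN·m ≈ -139.218750 kN·m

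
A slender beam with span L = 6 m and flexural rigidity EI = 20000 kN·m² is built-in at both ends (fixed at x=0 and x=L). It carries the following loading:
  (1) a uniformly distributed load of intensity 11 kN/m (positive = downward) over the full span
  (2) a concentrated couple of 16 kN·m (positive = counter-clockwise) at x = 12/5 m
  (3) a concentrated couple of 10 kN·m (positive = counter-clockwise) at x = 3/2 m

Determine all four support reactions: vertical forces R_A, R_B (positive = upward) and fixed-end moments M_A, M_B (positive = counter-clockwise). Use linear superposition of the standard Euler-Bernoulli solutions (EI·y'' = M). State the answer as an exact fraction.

R_A = 7743/200 kN, M_A = 6609/200 kN·m, R_B = 5457/200 kN, M_B = -4951/200 kN·m

Load 1 — uniform load w=11 kN/m over full span:
  R_A = wL/2 = 11·6/2 = 33 kN
  M_A = wL²/12 = 11·6²/12 = 33 kN·m
  R_B = wL/2 = 11·6/2 = 33 kN
  M_B = -wL²/12 = -11·6²/12 = -33 kN·m
Load 2 — applied couple M₀=16 kN·m at a=12/5 m (b=L-a=18/5):
  R_A = 6M₀ab/L³ = 6·16·(12/5)·(18/5)/6³ = 96/25 kN
  M_A = M₀b(2a-b)/L² = 16·(18/5)·(2·(12/5)-(18/5))/6² = 48/25 kN·m
  R_B = -6M₀ab/L³ = -6·16·(12/5)·(18/5)/6³ = -96/25 kN
  M_B = M₀a(2b-a)/L² = 16·(12/5)·(2·(18/5)-(12/5))/6² = 128/25 kN·m
Load 3 — applied couple M₀=10 kN·m at a=3/2 m (b=L-a=9/2):
  R_A = 6M₀ab/L³ = 6·10·(3/2)·(9/2)/6³ = 15/8 kN
  M_A = M₀b(2a-b)/L² = 10·(9/2)·(2·(3/2)-(9/2))/6² = -15/8 kN·m
  R_B = -6M₀ab/L³ = -6·10·(3/2)·(9/2)/6³ = -15/8 kN
  M_B = M₀a(2b-a)/L² = 10·(3/2)·(2·(9/2)-(3/2))/6² = 25/8 kN·m
Superposition: R_A = 7743/200 kN, M_A = 6609/200 kN·m, R_B = 5457/200 kN, M_B = -4951/200 kN·m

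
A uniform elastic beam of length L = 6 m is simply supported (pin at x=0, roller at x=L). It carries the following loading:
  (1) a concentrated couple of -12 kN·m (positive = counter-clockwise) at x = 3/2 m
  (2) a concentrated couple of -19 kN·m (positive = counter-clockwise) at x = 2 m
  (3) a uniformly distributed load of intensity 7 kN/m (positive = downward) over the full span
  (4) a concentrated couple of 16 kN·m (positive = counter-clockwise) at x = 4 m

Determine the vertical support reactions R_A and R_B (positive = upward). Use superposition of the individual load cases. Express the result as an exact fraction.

R_A = 37/2 kN, R_B = 47/2 kN

Load 1 — applied couple M₀=-12 kN·m at a=3/2 m (b=L-a=9/2):
  R_A = M₀/L = (-12)/6 = -2 kN
  R_B = -M₀/L = -(-12)/6 = 2 kN
Load 2 — applied couple M₀=-19 kN·m at a=2 m (b=L-a=4):
  R_A = M₀/L = (-19)/6 = -19/6 kN
  R_B = -M₀/L = -(-19)/6 = 19/6 kN
Load 3 — uniform load w=7 kN/m over full span:
  R_A = wL/2 = 7·6/2 = 21 kN
  R_B = wL/2 = 7·6/2 = 21 kN
Load 4 — applied couple M₀=16 kN·m at a=4 m (b=L-a=2):
  R_A = M₀/L = 16/6 = 8/3 kN
  R_B = -M₀/L = -16/6 = -8/3 kN
Superposition: R_A = 37/2 kN, R_B = 47/2 kN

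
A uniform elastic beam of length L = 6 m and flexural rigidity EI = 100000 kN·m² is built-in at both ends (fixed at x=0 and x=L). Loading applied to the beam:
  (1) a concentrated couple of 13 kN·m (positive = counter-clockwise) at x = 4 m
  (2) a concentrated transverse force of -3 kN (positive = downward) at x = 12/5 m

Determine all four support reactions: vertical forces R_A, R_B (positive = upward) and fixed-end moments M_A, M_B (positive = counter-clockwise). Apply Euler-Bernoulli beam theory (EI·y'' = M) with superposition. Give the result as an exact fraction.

Load 1 — applied couple M₀=13 kN·m at a=4 m (b=L-a=2):
  R_A = 6M₀ab/L³ = 6·13·4·2/6³ = 26/9 kN
  M_A = M₀b(2a-b)/L² = 13·2·(2·4-2)/6² = 13/3 kN·m
  R_B = -6M₀ab/L³ = -6·13·4·2/6³ = -26/9 kN
  M_B = M₀a(2b-a)/L² = 13·4·(2·2-4)/6² = 0 kN·m
Load 2 — point force P=-3 kN at a=12/5 m (b=L-a=18/5):
  R_A = Pb²(3a+b)/L³ = (-3)·(18/5)²·(3·(12/5)+(18/5))/6³ = -243/125 kN
  M_A = Pab²/L² = (-3)·(12/5)·(18/5)²/6² = -324/125 kN·m
  R_B = Pa²(a+3b)/L³ = (-3)·(12/5)²·((12/5)+3·(18/5))/6³ = -132/125 kN
  M_B = -Pa²b/L² = -(-3)·(12/5)²·(18/5)/6² = 216/125 kN·m
Superposition: R_A = 1063/1125 kN, M_A = 653/375 kN·m, R_B = -4438/1125 kN, M_B = 216/125 kN·m

R_A = 1063/1125 kN, M_A = 653/375 kN·m, R_B = -4438/1125 kN, M_B = 216/125 kN·m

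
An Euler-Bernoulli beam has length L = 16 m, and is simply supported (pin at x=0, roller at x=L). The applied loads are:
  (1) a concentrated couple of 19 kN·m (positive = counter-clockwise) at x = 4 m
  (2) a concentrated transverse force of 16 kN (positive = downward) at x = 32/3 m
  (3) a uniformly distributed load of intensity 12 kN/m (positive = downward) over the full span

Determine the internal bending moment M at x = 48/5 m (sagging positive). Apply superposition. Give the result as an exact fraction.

Load 1 — applied couple M₀=19 kN·m at a=4 m (b=L-a=12):
  M_1 = M₀x/L - M₀  [x>a] = 19·(48/5)/16 - 19 = -38/5 kN·m
Load 2 — point force P=16 kN at a=32/3 m (b=L-a=16/3):
  M_2 = Pbx/L  [x≤a] = 16·(16/3)·(48/5)/16 = 256/5 kN·m
Load 3 — uniform load w=12 kN/m over full span:
  M_3 = wx(L-x)/2 = 12·(48/5)·(16-(48/5))/2 = 9216/25 kN·m
Superposition: M = Σ M_i = 10306/25 kN·m ≈ 412.240000 kN·m

M(48/5) = 10306/25 kN·m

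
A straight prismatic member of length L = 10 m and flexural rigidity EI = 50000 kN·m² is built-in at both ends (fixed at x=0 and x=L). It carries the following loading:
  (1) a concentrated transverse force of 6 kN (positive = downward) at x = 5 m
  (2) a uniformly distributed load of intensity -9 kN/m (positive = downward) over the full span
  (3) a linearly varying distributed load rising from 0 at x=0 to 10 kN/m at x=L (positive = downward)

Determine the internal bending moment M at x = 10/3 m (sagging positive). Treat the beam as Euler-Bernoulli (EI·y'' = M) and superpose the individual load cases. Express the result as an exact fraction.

Load 1 — point force P=6 kN at a=5 m (b=L-a=5):
  M_1 = Pb²(3a+b)x/L³ - Pab²/L²  [x≤a] = 6·5²·(3·5+5)·(10/3)/10³ - 6·5·5²/10² = 5/2 kN·m
Load 2 — uniform load w=-9 kN/m over full span:
  M_2 = wLx/2 - wL²/12 - wx²/2 = (-9)·10·(10/3)/2 - (-9)·10²/12 - (-9)·(10/3)²/2 = -25 kN·m
Load 3 — triangular load w₀=10 kN/m (0→w₀ over full span):
  M_3 = 3w₀Lx/20 - w₀L²/30 - w₀x³/(6L) = 3·10·10·(10/3)/20 - 10·10²/30 - 10·(10/3)³/(6·10) = 850/81 kN·m
Superposition: M = Σ M_i = -1945/162 kN·m ≈ -12.006173 kN·m

M(10/3) = -1945/162 kN·m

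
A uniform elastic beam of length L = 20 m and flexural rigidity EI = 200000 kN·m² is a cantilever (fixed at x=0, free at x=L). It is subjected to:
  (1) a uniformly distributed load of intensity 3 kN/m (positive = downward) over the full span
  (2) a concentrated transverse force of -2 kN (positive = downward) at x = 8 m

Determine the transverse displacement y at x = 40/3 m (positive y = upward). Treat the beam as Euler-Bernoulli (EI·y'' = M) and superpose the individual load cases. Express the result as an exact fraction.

Load 1 — uniform load w=3 kN/m over full span:
  y_1 = -wx²(x²-4Lx+6L²)/(24EI) = -3·(40/3)²·((40/3)²-4·20·(40/3)+6·20²)/(24·200000) = -68/405 m
Load 2 — point force P=-2 kN at a=8 m (b=L-a=12):
  y_2 = -Pa²(3x-a)/(6EI)  [x>a] = -(-2)·8²·(3·(40/3)-8)/(6·200000) = 32/9375 m
Superposition: y = Σ y_i = -41636/253125 m ≈ -0.164488 m

y(40/3) = -41636/253125 m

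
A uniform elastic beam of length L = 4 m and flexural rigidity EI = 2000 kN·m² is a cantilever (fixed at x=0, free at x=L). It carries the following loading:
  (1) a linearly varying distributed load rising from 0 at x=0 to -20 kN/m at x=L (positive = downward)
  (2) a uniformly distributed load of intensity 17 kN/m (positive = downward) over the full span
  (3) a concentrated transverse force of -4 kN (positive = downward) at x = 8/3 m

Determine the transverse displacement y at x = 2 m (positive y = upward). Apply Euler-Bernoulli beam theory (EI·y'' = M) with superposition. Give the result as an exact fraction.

y(2) = -23/3000 m

Load 1 — triangular load w₀=-20 kN/m (0→w₀ over full span):
  y_1 = (w₀Lx³/12-w₀L²x²/6-w₀x⁵/(120L))/EI = ((-20)·4·2³/12-(-20)·4²·2²/6-(-20)·2⁵/(120·4))/2000 = 121/1500 m
Load 2 — uniform load w=17 kN/m over full span:
  y_2 = -wx²(x²-4Lx+6L²)/(24EI) = -17·2²·(2²-4·4·2+6·4²)/(24·2000) = -289/3000 m
Load 3 — point force P=-4 kN at a=8/3 m (b=L-a=4/3):
  y_3 = -Px²(3a-x)/(6EI)  [x≤a] = -(-4)·2²·(3·(8/3)-2)/(6·2000) = 1/125 m
Superposition: y = Σ y_i = -23/3000 m ≈ -0.007667 m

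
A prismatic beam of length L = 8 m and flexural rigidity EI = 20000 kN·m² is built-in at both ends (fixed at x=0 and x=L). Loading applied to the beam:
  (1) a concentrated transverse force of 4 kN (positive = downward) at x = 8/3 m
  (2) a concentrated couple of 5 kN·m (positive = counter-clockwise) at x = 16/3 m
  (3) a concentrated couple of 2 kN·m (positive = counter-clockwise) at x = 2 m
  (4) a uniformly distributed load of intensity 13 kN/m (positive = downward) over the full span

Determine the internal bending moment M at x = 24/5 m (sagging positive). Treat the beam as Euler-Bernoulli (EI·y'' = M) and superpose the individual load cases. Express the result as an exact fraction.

M(24/5) = 180971/5400 kN·m

Load 1 — point force P=4 kN at a=8/3 m (b=L-a=16/3):
  M_1 = Pa²(a+3b)(L-x)/L³ - Pa²b/L²  [x>a] = 4·(8/3)²·((8/3)+3·(16/3))·(8-(24/5))/8³ - 4·(8/3)²·(16/3)/8² = 128/135 kN·m
Load 2 — applied couple M₀=5 kN·m at a=16/3 m (b=L-a=8/3):
  M_2 = R_Ax - M_A  [x≤a] with R_A=5/6, M_A=5/3 = (5/6)·(24/5) - (5/3) = 7/3 kN·m
Load 3 — applied couple M₀=2 kN·m at a=2 m (b=L-a=6):
  M_3 = R_Ax - M_A - M₀  [x>a] with R_A=9/32, M_A=-3/8 = (9/32)·(24/5) - (-3/8) - 2 = -11/40 kN·m
Load 4 — uniform load w=13 kN/m over full span:
  M_4 = wLx/2 - wL²/12 - wx²/2 = 13·8·(24/5)/2 - 13·8²/12 - 13·(24/5)²/2 = 2288/75 kN·m
Superposition: M = Σ M_i = 180971/5400 kN·m ≈ 33.513148 kN·m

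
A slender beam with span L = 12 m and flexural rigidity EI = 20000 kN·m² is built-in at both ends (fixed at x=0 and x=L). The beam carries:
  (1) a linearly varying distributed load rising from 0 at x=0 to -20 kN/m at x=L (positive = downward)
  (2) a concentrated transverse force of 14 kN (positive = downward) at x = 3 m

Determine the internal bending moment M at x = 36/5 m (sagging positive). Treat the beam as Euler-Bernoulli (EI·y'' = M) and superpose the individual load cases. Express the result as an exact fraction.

Load 1 — triangular load w₀=-20 kN/m (0→w₀ over full span):
  M_1 = 3w₀Lx/20 - w₀L²/30 - w₀x³/(6L) = 3·(-20)·12·(36/5)/20 - (-20)·12²/30 - (-20)·(36/5)³/(6·12) = -1488/25 kN·m
Load 2 — point force P=14 kN at a=3 m (b=L-a=9):
  M_2 = Pa²(a+3b)(L-x)/L³ - Pa²b/L²  [x>a] = 14·3²·(3+3·9)·(12-(36/5))/12³ - 14·3²·9/12² = 21/8 kN·m
Superposition: M = Σ M_i = -11379/200 kN·m ≈ -56.895000 kN·m

M(36/5) = -11379/200 kN·m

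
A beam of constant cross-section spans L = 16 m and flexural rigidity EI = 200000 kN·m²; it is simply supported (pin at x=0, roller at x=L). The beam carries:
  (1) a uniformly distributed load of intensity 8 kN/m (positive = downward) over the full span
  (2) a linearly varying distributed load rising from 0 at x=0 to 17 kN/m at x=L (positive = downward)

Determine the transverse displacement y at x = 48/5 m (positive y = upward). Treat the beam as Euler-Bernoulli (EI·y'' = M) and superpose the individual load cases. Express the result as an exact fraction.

Load 1 — uniform load w=8 kN/m over full span:
  y_1 = -wx(L³-2Lx²+x³)/(24EI) = -8·(48/5)·(16³-2·16·(48/5)²+(48/5)³)/(24·200000) = -63488/1953125 m
Load 2 — triangular load w₀=17 kN/m (0→w₀ over full span):
  y_2 = -w₀x(7L⁴-10L²x²+3x⁴)/(360LEI) = -17·(48/5)·(7·16⁴-10·16²·(48/5)²+3·(48/5)⁴)/(360·16·200000) = -5152768/146484375 m
Superposition: y = Σ y_i = -9914368/146484375 m ≈ -0.067682 m

y(48/5) = -9914368/146484375 m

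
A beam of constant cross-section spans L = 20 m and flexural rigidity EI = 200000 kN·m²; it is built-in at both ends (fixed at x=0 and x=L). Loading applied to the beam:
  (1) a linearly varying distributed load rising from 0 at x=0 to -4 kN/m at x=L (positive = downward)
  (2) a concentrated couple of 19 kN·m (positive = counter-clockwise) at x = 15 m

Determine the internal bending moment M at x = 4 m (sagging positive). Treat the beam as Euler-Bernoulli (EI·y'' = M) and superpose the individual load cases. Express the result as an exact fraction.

Load 1 — triangular load w₀=-4 kN/m (0→w₀ over full span):
  M_1 = 3w₀Lx/20 - w₀L²/30 - w₀x³/(6L) = 3·(-4)·20·4/20 - (-4)·20²/30 - (-4)·4³/(6·20) = 112/15 kN·m
Load 2 — applied couple M₀=19 kN·m at a=15 m (b=L-a=5):
  M_2 = R_Ax - M_A  [x≤a] with R_A=171/160, M_A=95/16 = (171/160)·4 - (95/16) = -133/80 kN·m
Superposition: M = Σ M_i = 1393/240 kN·m ≈ 5.804167 kN·m

M(4) = 1393/240 kN·m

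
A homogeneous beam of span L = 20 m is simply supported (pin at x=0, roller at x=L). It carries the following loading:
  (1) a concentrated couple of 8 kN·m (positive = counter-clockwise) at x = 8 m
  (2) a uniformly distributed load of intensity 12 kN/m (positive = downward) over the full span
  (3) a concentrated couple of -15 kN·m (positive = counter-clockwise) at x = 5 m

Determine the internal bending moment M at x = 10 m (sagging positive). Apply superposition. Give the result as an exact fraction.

M(10) = 1207/2 kN·m

Load 1 — applied couple M₀=8 kN·m at a=8 m (b=L-a=12):
  M_1 = M₀x/L - M₀  [x>a] = 8·10/20 - 8 = -4 kN·m
Load 2 — uniform load w=12 kN/m over full span:
  M_2 = wx(L-x)/2 = 12·10·(20-10)/2 = 600 kN·m
Load 3 — applied couple M₀=-15 kN·m at a=5 m (b=L-a=15):
  M_3 = M₀x/L - M₀  [x>a] = (-15)·10/20 - (-15) = 15/2 kN·m
Superposition: M = Σ M_i = 1207/2 kN·m ≈ 603.500000 kN·m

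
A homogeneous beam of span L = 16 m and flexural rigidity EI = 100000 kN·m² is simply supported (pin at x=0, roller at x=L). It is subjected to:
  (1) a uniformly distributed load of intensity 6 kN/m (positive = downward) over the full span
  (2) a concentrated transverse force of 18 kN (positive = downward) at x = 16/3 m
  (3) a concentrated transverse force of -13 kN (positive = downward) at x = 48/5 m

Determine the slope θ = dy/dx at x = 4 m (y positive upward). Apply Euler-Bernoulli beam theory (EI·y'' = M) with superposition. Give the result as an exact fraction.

θ(4) = -52571/7031250 rad

Load 1 — uniform load w=6 kN/m over full span:
  θ_1 = -w(L³-6Lx²+4x³)/(24EI) = -6·(16³-6·16·4²+4·4³)/(24·100000) = -22/3125 rad
Load 2 — point force P=18 kN at a=16/3 m (b=L-a=32/3):
  θ_2 = -Pb(L²-b²-3x²)/(6LEI)  [x≤a] = -18·(32/3)·(16²-(32/3)²-3·4²)/(6·16·100000) = -53/28125 rad
Load 3 — point force P=-13 kN at a=48/5 m (b=L-a=32/5):
  θ_3 = -Pb(L²-b²-3x²)/(6LEI)  [x≤a] = -(-13)·(32/5)·(16²-(32/5)²-3·4²)/(6·16·100000) = 1131/781250 rad
Superposition: θ = Σ θ_i = -52571/7031250 rad ≈ -0.007477 rad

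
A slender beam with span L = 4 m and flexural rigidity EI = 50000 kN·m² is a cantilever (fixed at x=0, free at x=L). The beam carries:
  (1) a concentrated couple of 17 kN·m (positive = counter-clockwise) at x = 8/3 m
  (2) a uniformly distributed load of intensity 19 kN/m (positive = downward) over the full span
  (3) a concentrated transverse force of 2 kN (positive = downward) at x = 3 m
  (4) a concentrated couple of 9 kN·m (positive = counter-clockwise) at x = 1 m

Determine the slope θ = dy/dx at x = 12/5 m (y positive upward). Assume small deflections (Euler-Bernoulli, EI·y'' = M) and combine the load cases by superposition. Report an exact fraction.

Load 1 — applied couple M₀=17 kN·m at a=8/3 m (b=L-a=4/3):
  θ_1 = M₀x/EI  [x≤a] = 17·(12/5)/50000 = 51/62500 rad
Load 2 — uniform load w=19 kN/m over full span:
  θ_2 = -wx(x²-3Lx+3L²)/(6EI) = -19·(12/5)·((12/5)²-3·4·(12/5)+3·4²)/(6·50000) = -1482/390625 rad
Load 3 — point force P=2 kN at a=3 m (b=L-a=1):
  θ_3 = -Px(2a-x)/(2EI)  [x≤a] = -2·(12/5)·(2·3-(12/5))/(2·50000) = -27/156250 rad
Load 4 — applied couple M₀=9 kN·m at a=1 m (b=L-a=3):
  θ_4 = M₀a/EI  [x>a] = 9·1/50000 = 9/50000 rad
Superposition: θ = Σ θ_i = -18567/6250000 rad ≈ -0.002971 rad

θ(12/5) = -18567/6250000 rad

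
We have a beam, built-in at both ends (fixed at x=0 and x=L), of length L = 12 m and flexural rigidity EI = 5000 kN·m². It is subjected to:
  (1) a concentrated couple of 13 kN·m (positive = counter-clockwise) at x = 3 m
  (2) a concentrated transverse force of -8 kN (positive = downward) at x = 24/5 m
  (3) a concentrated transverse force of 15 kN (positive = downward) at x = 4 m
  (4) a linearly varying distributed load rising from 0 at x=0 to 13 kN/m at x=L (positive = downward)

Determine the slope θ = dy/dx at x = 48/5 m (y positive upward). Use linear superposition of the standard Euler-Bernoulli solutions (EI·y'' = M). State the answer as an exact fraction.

Load 1 — applied couple M₀=13 kN·m at a=3 m (b=L-a=9):
  θ_1 = (R_Ax²/2 - M_Ax - M₀(x-a))/EI  [x>a] with R_A=39/32, M_A=-39/16 = ((39/32)·(48/5)²/2 - (-39/16)·(48/5) - 13·((48/5)-3))/5000 = -39/31250 rad
Load 2 — point force P=-8 kN at a=24/5 m (b=L-a=36/5):
  θ_2 = Pa²(L-x)(2bL-(3b+a)(L-x))/(2L³EI)  [x>a] = (-8)·(24/5)²·(12-(48/5))·(2·(36/5)·12-(3·(36/5)+(24/5))·(12-(48/5)))/(2·12³·5000) = -5472/1953125 rad
Load 3 — point force P=15 kN at a=4 m (b=L-a=8):
  θ_3 = Pa²(L-x)(2bL-(3b+a)(L-x))/(2L³EI)  [x>a] = 15·4²·(12-(48/5))·(2·8·12-(3·8+4)·(12-(48/5)))/(2·12³·5000) = 13/3125 rad
Load 4 — triangular load w₀=13 kN/m (0→w₀ over full span):
  θ_4 = -w₀(2x(L-x)(L-2x)(x+2L)+x²(L-x)²)/(120LEI) = -13·(2·(48/5)·(12-(48/5))·(12-2·(48/5))·((48/5)+2·12)+(48/5)²·(12-(48/5))²)/(120·12·5000) = 7488/390625 rad
Superposition: θ = Σ θ_i = 75311/3906250 rad ≈ 0.019280 rad

θ(48/5) = 75311/3906250 rad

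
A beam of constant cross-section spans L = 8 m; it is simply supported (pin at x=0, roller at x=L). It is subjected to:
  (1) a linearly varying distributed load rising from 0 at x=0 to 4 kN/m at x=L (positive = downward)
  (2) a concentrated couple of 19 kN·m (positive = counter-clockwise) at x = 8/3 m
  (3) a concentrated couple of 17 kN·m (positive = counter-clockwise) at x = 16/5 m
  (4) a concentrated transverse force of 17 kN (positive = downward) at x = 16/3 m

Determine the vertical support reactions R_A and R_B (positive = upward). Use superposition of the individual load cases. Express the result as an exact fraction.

R_A = 31/2 kN, R_B = 35/2 kN

Load 1 — triangular load w₀=4 kN/m (0→w₀ over full span):
  R_A = w₀L/6 = 4·8/6 = 16/3 kN
  R_B = w₀L/3 = 4·8/3 = 32/3 kN
Load 2 — applied couple M₀=19 kN·m at a=8/3 m (b=L-a=16/3):
  R_A = M₀/L = 19/8 kN
  R_B = -M₀/L = -19/8 kN
Load 3 — applied couple M₀=17 kN·m at a=16/5 m (b=L-a=24/5):
  R_A = M₀/L = 17/8 kN
  R_B = -M₀/L = -17/8 kN
Load 4 — point force P=17 kN at a=16/3 m (b=L-a=8/3):
  R_A = Pb/L = 17·(8/3)/8 = 17/3 kN
  R_B = Pa/L = 17·(16/3)/8 = 34/3 kN
Superposition: R_A = 31/2 kN, R_B = 35/2 kN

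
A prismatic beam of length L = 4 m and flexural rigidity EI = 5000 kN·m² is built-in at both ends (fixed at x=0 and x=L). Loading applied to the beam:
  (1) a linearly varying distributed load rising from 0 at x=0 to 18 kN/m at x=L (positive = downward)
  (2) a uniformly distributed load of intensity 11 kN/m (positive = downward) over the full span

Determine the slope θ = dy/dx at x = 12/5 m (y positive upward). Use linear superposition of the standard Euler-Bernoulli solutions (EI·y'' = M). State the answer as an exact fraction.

Load 1 — triangular load w₀=18 kN/m (0→w₀ over full span):
  θ_1 = -w₀(2x(L-x)(L-2x)(x+2L)+x²(L-x)²)/(120LEI) = -18·(2·(12/5)·(4-(12/5))·(4-2·(12/5))·((12/5)+2·4)+(12/5)²·(4-(12/5))²)/(120·4·5000) = 144/390625 rad
Load 2 — uniform load w=11 kN/m over full span:
  θ_2 = -wx(L-x)(L-2x)/(12EI) = -11·(12/5)·(4-(12/5))·(4-2·(12/5))/(12·5000) = 44/78125 rad
Superposition: θ = Σ θ_i = 364/390625 rad ≈ 0.000932 rad

θ(12/5) = 364/390625 rad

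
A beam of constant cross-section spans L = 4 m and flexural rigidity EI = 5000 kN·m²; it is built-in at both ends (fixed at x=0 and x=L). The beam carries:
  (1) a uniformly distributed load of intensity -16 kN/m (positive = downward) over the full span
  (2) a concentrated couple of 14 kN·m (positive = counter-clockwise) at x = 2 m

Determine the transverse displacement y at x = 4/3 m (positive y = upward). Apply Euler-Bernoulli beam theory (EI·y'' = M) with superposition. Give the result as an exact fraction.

y(4/3) = 449/303750 m

Load 1 — uniform load w=-16 kN/m over full span:
  y_1 = -wx²(L-x)²/(24EI) = -(-16)·(4/3)²·(4-(4/3))²/(24·5000) = 256/151875 m
Load 2 — applied couple M₀=14 kN·m at a=2 m (b=L-a=2):
  y_2 = (R_Ax³/6 - M_Ax²/2)/EI  [x≤a] with R_A=21/4, M_A=7/2 = ((21/4)·(4/3)³/6 - (7/2)·(4/3)²/2)/5000 = -7/33750 m
Superposition: y = Σ y_i = 449/303750 m ≈ 0.001478 m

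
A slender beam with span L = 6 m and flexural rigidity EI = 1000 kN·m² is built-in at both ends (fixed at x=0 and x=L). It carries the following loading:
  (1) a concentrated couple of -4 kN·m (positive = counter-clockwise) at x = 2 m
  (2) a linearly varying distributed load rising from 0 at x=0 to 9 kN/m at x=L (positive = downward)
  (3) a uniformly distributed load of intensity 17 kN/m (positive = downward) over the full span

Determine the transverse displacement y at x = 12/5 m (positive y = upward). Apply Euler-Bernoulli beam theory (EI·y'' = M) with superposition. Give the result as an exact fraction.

y(12/5) = -132894/1953125 m

Load 1 — applied couple M₀=-4 kN·m at a=2 m (b=L-a=4):
  y_1 = (R_Ax³/6 - M_Ax²/2 - M₀(x-a)²/2)/EI  [x>a] with R_A=-8/9, M_A=0 = ((-8/9)·(12/5)³/6 - 0·(12/5)²/2 - (-4)·((12/5)-2)²/2)/1000 = -27/15625 m
Load 2 — triangular load w₀=9 kN/m (0→w₀ over full span):
  y_2 = -w₀x²(L-x)²(x+2L)/(120LEI) = -9·(12/5)²·(6-(12/5))²·((12/5)+2·6)/(120·6·1000) = -26244/1953125 m
Load 3 — uniform load w=17 kN/m over full span:
  y_3 = -wx²(L-x)²/(24EI) = -17·(12/5)²·(6-(12/5))²/(24·1000) = -4131/78125 m
Superposition: y = Σ y_i = -132894/1953125 m ≈ -0.068042 m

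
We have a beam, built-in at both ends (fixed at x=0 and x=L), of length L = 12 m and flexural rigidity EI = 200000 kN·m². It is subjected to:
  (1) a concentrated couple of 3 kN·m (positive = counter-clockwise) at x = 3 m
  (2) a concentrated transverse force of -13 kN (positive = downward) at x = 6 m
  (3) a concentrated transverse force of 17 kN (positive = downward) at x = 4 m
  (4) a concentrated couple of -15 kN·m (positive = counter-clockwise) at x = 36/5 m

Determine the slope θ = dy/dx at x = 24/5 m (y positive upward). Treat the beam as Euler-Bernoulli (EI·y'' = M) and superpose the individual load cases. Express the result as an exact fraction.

Load 1 — applied couple M₀=3 kN·m at a=3 m (b=L-a=9):
  θ_1 = (R_Ax²/2 - M_Ax - M₀(x-a))/EI  [x>a] with R_A=9/32, M_A=-9/16 = ((9/32)·(24/5)²/2 - (-9/16)·(24/5) - 3·((24/5)-3))/200000 = 27/10000000 rad
Load 2 — point force P=-13 kN at a=6 m (b=L-a=6):
  θ_2 = -Pb²x(2aL-(3a+b)x)/(2L³EI)  [x≤a] = -(-13)·6²·(24/5)·(2·6·12-(3·6+6)·(24/5))/(2·12³·200000) = 117/1250000 rad
Load 3 — point force P=17 kN at a=4 m (b=L-a=8):
  θ_3 = Pa²(L-x)(2bL-(3b+a)(L-x))/(2L³EI)  [x>a] = 17·4²·(12-(24/5))·(2·8·12-(3·8+4)·(12-(24/5)))/(2·12³·200000) = -17/625000 rad
Load 4 — applied couple M₀=-15 kN·m at a=36/5 m (b=L-a=24/5):
  θ_4 = (R_Ax²/2 - M_Ax)/EI  [x≤a] with R_A=-9/5, M_A=-24/5 = ((-9/5)·(24/5)²/2 - (-24/5)·(24/5))/200000 = 9/781250 rad
Superposition: θ = Σ θ_i = 4031/50000000 rad ≈ 0.000081 rad

θ(24/5) = 4031/50000000 rad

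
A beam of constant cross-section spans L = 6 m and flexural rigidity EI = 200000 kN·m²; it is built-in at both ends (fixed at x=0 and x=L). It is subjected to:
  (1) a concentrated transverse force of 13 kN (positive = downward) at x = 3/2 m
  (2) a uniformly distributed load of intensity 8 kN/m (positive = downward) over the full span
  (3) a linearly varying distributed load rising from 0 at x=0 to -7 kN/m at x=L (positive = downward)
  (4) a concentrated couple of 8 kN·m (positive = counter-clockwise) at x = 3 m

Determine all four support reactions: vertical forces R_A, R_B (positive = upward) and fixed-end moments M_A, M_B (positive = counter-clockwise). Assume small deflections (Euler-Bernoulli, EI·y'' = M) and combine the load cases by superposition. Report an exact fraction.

Load 1 — point force P=13 kN at a=3/2 m (b=L-a=9/2):
  R_A = Pb²(3a+b)/L³ = 13·(9/2)²·(3·(3/2)+(9/2))/6³ = 351/32 kN
  M_A = Pab²/L² = 13·(3/2)·(9/2)²/6² = 351/32 kN·m
  R_B = Pa²(a+3b)/L³ = 13·(3/2)²·((3/2)+3·(9/2))/6³ = 65/32 kN
  M_B = -Pa²b/L² = -13·(3/2)²·(9/2)/6² = -117/32 kN·m
Load 2 — uniform load w=8 kN/m over full span:
  R_A = wL/2 = 8·6/2 = 24 kN
  M_A = wL²/12 = 8·6²/12 = 24 kN·m
  R_B = wL/2 = 8·6/2 = 24 kN
  M_B = -wL²/12 = -8·6²/12 = -24 kN·m
Load 3 — triangular load w₀=-7 kN/m (0→w₀ over full span):
  R_A = 3w₀L/20 = 3·(-7)·6/20 = -63/10 kN
  M_A = w₀L²/30 = (-7)·6²/30 = -42/5 kN·m
  R_B = 7w₀L/20 = 7·(-7)·6/20 = -147/10 kN
  M_B = -w₀L²/20 = -(-7)·6²/20 = 63/5 kN·m
Load 4 — applied couple M₀=8 kN·m at a=3 m (b=L-a=3):
  R_A = 6M₀ab/L³ = 6·8·3·3/6³ = 2 kN
  M_A = M₀b(2a-b)/L² = 8·3·(2·3-3)/6² = 2 kN·m
  R_B = -6M₀ab/L³ = -6·8·3·3/6³ = -2 kN
  M_B = M₀a(2b-a)/L² = 8·3·(2·3-3)/6² = 2 kN·m
Superposition: R_A = 4907/160 kN, M_A = 4571/160 kN·m, R_B = 1493/160 kN, M_B = -2089/160 kN·m

R_A = 4907/160 kN, M_A = 4571/160 kN·m, R_B = 1493/160 kN, M_B = -2089/160 kN·m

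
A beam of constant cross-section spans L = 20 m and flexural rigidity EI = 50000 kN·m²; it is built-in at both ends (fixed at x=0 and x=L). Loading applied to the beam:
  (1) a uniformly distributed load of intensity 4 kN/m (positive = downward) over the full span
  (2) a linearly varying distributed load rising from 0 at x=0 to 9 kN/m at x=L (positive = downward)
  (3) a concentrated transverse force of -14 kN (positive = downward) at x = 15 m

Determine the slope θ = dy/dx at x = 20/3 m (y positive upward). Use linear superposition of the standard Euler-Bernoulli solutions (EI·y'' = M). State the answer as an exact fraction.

θ(20/3) = -641/81000 rad

Load 1 — uniform load w=4 kN/m over full span:
  θ_1 = -wx(L-x)(L-2x)/(12EI) = -4·(20/3)·(20-(20/3))·(20-2·(20/3))/(12·50000) = -8/2025 rad
Load 2 — triangular load w₀=9 kN/m (0→w₀ over full span):
  θ_2 = -w₀(2x(L-x)(L-2x)(x+2L)+x²(L-x)²)/(120LEI) = -9·(2·(20/3)·(20-(20/3))·(20-2·(20/3))·((20/3)+2·20)+(20/3)²·(20-(20/3))²)/(120·20·50000) = -16/3375 rad
Load 3 — point force P=-14 kN at a=15 m (b=L-a=5):
  θ_3 = -Pb²x(2aL-(3a+b)x)/(2L³EI)  [x≤a] = -(-14)·5²·(20/3)·(2·15·20-(3·15+5)·(20/3))/(2·20³·50000) = 7/9000 rad
Superposition: θ = Σ θ_i = -641/81000 rad ≈ -0.007914 rad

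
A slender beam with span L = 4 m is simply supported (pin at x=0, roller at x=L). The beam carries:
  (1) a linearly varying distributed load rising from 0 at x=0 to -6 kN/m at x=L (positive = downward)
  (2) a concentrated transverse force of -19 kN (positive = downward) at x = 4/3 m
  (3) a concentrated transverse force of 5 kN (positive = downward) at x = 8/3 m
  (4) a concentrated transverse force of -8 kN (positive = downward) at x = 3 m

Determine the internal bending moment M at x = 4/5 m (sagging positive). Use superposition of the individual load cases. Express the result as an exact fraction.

M(4/5) = -1684/125 kN·m

Load 1 — triangular load w₀=-6 kN/m (0→w₀ over full span):
  M_1 = w₀Lx/6 - w₀x³/(6L) = (-6)·4·(4/5)/6 - (-6)·(4/5)³/(6·4) = -384/125 kN·m
Load 2 — point force P=-19 kN at a=4/3 m (b=L-a=8/3):
  M_2 = Pbx/L  [x≤a] = (-19)·(8/3)·(4/5)/4 = -152/15 kN·m
Load 3 — point force P=5 kN at a=8/3 m (b=L-a=4/3):
  M_3 = Pbx/L  [x≤a] = 5·(4/3)·(4/5)/4 = 4/3 kN·m
Load 4 — point force P=-8 kN at a=3 m (b=L-a=1):
  M_4 = Pbx/L  [x≤a] = (-8)·1·(4/5)/4 = -8/5 kN·m
Superposition: M = Σ M_i = -1684/125 kN·m ≈ -13.472000 kN·m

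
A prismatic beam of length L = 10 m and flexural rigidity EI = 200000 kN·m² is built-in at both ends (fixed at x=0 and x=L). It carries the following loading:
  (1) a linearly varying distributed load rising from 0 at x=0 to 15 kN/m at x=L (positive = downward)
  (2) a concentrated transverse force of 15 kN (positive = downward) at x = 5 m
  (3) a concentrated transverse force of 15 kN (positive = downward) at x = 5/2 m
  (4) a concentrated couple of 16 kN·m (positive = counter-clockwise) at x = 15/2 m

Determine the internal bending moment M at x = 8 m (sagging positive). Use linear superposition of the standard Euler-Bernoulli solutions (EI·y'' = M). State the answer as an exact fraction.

M(8) = -1711/160 kN·m

Load 1 — triangular load w₀=15 kN/m (0→w₀ over full span):
  M_1 = 3w₀Lx/20 - w₀L²/30 - w₀x³/(6L) = 3·15·10·8/20 - 15·10²/30 - 15·8³/(6·10) = 2 kN·m
Load 2 — point force P=15 kN at a=5 m (b=L-a=5):
  M_2 = Pa²(a+3b)(L-x)/L³ - Pa²b/L²  [x>a] = 15·5²·(5+3·5)·(10-8)/10³ - 15·5²·5/10² = -15/4 kN·m
Load 3 — point force P=15 kN at a=5/2 m (b=L-a=15/2):
  M_3 = Pa²(a+3b)(L-x)/L³ - Pa²b/L²  [x>a] = 15·(5/2)²·((5/2)+3·(15/2))·(10-8)/10³ - 15·(5/2)²·(15/2)/10² = -75/32 kN·m
Load 4 — applied couple M₀=16 kN·m at a=15/2 m (b=L-a=5/2):
  M_4 = R_Ax - M_A - M₀  [x>a] with R_A=9/5, M_A=5 = (9/5)·8 - 5 - 16 = -33/5 kN·m
Superposition: M = Σ M_i = -1711/160 kN·m ≈ -10.693750 kN·m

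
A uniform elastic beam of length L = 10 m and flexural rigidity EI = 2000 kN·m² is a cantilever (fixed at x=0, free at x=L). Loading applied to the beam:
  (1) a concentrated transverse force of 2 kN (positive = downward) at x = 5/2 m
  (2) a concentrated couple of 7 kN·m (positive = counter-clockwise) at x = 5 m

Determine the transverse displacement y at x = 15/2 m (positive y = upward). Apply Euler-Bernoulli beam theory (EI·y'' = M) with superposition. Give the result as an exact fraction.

y(15/2) = 1/15 m

Load 1 — point force P=2 kN at a=5/2 m (b=L-a=15/2):
  y_1 = -Pa²(3x-a)/(6EI)  [x>a] = -2·(5/2)²·(3·(15/2)-(5/2))/(6·2000) = -1/48 m
Load 2 — applied couple M₀=7 kN·m at a=5 m (b=L-a=5):
  y_2 = M₀a(2x-a)/(2EI)  [x>a] = 7·5·(2·(15/2)-5)/(2·2000) = 7/80 m
Superposition: y = Σ y_i = 1/15 m ≈ 0.066667 m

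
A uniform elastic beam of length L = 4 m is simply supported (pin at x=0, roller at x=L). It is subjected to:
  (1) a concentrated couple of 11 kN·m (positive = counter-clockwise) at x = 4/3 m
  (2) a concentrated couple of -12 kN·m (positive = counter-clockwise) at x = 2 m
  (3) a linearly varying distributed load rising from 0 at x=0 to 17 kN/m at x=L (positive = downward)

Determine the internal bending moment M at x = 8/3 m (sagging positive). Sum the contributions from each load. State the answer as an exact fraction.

M(8/3) = 1387/81 kN·m

Load 1 — applied couple M₀=11 kN·m at a=4/3 m (b=L-a=8/3):
  M_1 = M₀x/L - M₀  [x>a] = 11·(8/3)/4 - 11 = -11/3 kN·m
Load 2 — applied couple M₀=-12 kN·m at a=2 m (b=L-a=2):
  M_2 = M₀x/L - M₀  [x>a] = (-12)·(8/3)/4 - (-12) = 4 kN·m
Load 3 — triangular load w₀=17 kN/m (0→w₀ over full span):
  M_3 = w₀Lx/6 - w₀x³/(6L) = 17·4·(8/3)/6 - 17·(8/3)³/(6·4) = 1360/81 kN·m
Superposition: M = Σ M_i = 1387/81 kN·m ≈ 17.123457 kN·m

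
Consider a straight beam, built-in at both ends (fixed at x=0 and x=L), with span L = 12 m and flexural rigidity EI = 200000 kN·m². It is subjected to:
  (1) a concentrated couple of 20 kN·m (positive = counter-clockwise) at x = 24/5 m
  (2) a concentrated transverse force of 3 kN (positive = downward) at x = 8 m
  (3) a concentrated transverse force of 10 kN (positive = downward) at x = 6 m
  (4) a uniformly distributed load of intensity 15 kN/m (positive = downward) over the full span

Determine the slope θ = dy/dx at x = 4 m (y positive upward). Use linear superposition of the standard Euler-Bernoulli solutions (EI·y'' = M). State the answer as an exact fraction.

Load 1 — applied couple M₀=20 kN·m at a=24/5 m (b=L-a=36/5):
  θ_1 = (R_Ax²/2 - M_Ax)/EI  [x≤a] with R_A=12/5, M_A=12/5 = ((12/5)·4²/2 - (12/5)·4)/200000 = 3/62500 rad
Load 2 — point force P=3 kN at a=8 m (b=L-a=4):
  θ_2 = -Pb²x(2aL-(3a+b)x)/(2L³EI)  [x≤a] = -3·4²·4·(2·8·12-(3·8+4)·4)/(2·12³·200000) = -1/45000 rad
Load 3 — point force P=10 kN at a=6 m (b=L-a=6):
  θ_3 = -Pb²x(2aL-(3a+b)x)/(2L³EI)  [x≤a] = -10·6²·4·(2·6·12-(3·6+6)·4)/(2·12³·200000) = -1/10000 rad
Load 4 — uniform load w=15 kN/m over full span:
  θ_4 = -wx(L-x)(L-2x)/(12EI) = -15·4·(12-4)·(12-2·4)/(12·200000) = -1/1250 rad
Superposition: θ = Σ θ_i = -1967/2250000 rad ≈ -0.000874 rad

θ(4) = -1967/2250000 rad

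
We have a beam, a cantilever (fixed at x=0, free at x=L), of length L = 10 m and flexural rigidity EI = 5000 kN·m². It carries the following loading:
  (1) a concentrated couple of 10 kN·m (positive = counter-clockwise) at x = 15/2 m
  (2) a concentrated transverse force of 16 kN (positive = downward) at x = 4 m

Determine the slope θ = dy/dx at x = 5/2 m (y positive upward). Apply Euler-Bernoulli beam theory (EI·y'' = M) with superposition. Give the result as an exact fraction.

Load 1 — applied couple M₀=10 kN·m at a=15/2 m (b=L-a=5/2):
  θ_1 = M₀x/EI  [x≤a] = 10·(5/2)/5000 = 1/200 rad
Load 2 — point force P=16 kN at a=4 m (b=L-a=6):
  θ_2 = -Px(2a-x)/(2EI)  [x≤a] = -16·(5/2)·(2·4-(5/2))/(2·5000) = -11/500 rad
Superposition: θ = Σ θ_i = -17/1000 rad ≈ -0.017000 rad

θ(5/2) = -17/1000 rad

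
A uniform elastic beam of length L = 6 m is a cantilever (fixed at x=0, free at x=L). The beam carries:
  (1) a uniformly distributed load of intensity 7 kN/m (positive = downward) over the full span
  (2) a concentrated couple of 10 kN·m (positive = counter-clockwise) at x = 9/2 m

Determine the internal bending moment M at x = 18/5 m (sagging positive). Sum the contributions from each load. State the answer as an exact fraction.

Load 1 — uniform load w=7 kN/m over full span:
  M_1 = -w(L-x)²/2 = -7·(6-(18/5))²/2 = -504/25 kN·m
Load 2 — applied couple M₀=10 kN·m at a=9/2 m (b=L-a=3/2):
  M_2 = M₀  [x≤a] = 10 = 10 kN·m
Superposition: M = Σ M_i = -254/25 kN·m ≈ -10.160000 kN·m

M(18/5) = -254/25 kN·m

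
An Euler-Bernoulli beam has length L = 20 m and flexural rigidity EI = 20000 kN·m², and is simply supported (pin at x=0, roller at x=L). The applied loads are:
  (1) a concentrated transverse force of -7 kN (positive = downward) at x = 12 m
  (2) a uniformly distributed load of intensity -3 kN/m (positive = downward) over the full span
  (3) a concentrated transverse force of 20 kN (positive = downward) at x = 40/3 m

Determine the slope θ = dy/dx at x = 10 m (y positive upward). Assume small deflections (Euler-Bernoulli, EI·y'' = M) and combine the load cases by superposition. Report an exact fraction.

Load 1 — point force P=-7 kN at a=12 m (b=L-a=8):
  θ_1 = -Pb(L²-b²-3x²)/(6LEI)  [x≤a] = -(-7)·8·(20²-8²-3·10²)/(6·20·20000) = 21/25000 rad
Load 2 — uniform load w=-3 kN/m over full span:
  θ_2 = -w(L³-6Lx²+4x³)/(24EI) = -(-3)·(20³-6·20·10²+4·10³)/(24·20000) = 0 rad
Load 3 — point force P=20 kN at a=40/3 m (b=L-a=20/3):
  θ_3 = -Pb(L²-b²-3x²)/(6LEI)  [x≤a] = -20·(20/3)·(20²-(20/3)²-3·10²)/(6·20·20000) = -1/324 rad
Superposition: θ = Σ θ_i = -4549/2025000 rad ≈ -0.002246 rad

θ(10) = -4549/2025000 rad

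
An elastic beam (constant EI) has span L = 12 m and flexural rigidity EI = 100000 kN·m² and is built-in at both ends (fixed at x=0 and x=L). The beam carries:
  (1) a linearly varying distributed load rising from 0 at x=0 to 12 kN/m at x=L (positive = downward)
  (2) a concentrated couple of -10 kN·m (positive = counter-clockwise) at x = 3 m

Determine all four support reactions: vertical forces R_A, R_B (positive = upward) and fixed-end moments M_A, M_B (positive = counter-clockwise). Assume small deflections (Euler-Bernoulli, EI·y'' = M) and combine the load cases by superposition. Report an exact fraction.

Load 1 — triangular load w₀=12 kN/m (0→w₀ over full span):
  R_A = 3w₀L/20 = 3·12·12/20 = 108/5 kN
  M_A = w₀L²/30 = 12·12²/30 = 288/5 kN·m
  R_B = 7w₀L/20 = 7·12·12/20 = 252/5 kN
  M_B = -w₀L²/20 = -12·12²/20 = -432/5 kN·m
Load 2 — applied couple M₀=-10 kN·m at a=3 m (b=L-a=9):
  R_A = 6M₀ab/L³ = 6·(-10)·3·9/12³ = -15/16 kN
  M_A = M₀b(2a-b)/L² = (-10)·9·(2·3-9)/12² = 15/8 kN·m
  R_B = -6M₀ab/L³ = -6·(-10)·3·9/12³ = 15/16 kN
  M_B = M₀a(2b-a)/L² = (-10)·3·(2·9-3)/12² = -25/8 kN·m
Superposition: R_A = 1653/80 kN, M_A = 2379/40 kN·m, R_B = 4107/80 kN, M_B = -3581/40 kN·m

R_A = 1653/80 kN, M_A = 2379/40 kN·m, R_B = 4107/80 kN, M_B = -3581/40 kN·m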